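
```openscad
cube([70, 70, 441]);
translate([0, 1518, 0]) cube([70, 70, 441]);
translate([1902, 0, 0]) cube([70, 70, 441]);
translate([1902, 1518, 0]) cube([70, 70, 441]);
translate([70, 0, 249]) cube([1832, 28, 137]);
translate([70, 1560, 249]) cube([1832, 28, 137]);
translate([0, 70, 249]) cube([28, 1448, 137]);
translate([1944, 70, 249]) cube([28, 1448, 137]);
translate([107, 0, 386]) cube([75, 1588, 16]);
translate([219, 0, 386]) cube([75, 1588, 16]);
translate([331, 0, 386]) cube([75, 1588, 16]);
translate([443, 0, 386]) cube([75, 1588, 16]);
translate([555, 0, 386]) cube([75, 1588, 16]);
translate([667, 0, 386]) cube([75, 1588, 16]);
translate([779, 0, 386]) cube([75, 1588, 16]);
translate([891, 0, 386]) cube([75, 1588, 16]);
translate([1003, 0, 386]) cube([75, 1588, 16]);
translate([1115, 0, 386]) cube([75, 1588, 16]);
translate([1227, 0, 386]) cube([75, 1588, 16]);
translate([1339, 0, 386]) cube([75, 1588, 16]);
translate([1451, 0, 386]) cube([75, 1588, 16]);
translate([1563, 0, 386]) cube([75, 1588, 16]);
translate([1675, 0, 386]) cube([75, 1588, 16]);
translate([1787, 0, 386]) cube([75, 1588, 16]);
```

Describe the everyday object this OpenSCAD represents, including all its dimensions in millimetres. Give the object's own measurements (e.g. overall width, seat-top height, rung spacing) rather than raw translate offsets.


A bed frame 1972 mm long (x) by 1588 mm wide (y). Four 70×70 mm corner posts, 441 mm tall, at the corners of the footprint. Four rails of 28 mm thickness and 137 mm height run between adjacent posts with their undersides at z = 249 mm, their outer faces flush with the outside of the frame (the two x-running rails run between the posts' inner faces; the two y-running rails run between the posts' inner faces). 16 slats, each 75 mm wide (x) and 16 mm thick, lie across the top of the two x-running rails, running the full 1588 mm width of the frame in y; along x they sit between the end posts with a 37 mm gap after the −x posts and between neighbouring slats, leaving 40 mm before the +x posts.


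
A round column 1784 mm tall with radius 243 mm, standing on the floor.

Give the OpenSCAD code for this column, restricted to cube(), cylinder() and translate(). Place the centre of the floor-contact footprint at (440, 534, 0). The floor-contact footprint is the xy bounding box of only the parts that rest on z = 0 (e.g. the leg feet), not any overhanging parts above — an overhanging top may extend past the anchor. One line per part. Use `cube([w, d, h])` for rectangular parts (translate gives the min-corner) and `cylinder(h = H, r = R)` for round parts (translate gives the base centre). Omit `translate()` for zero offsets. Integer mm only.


translate([440, 534, 0]) cylinder(h = 1784, r = 243);


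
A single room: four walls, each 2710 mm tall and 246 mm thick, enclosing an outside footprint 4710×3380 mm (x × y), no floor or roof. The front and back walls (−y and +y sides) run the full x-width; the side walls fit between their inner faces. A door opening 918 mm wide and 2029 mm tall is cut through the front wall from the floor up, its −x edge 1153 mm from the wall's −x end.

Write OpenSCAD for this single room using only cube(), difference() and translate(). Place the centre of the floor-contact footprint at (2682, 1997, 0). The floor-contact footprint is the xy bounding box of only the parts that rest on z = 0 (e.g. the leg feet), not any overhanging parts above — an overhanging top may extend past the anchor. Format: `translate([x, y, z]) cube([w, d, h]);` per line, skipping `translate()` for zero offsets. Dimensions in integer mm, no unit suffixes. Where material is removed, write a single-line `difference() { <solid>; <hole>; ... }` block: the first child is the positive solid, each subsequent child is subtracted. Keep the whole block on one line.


difference() { translate([327, 307, 0]) cube([4710, 246, 2710]); translate([1480, 307, 0]) cube([918, 246, 2029]); }
translate([327, 3441, 0]) cube([4710, 246, 2710]);
translate([327, 553, 0]) cube([246, 2888, 2710]);
translate([4791, 553, 0]) cube([246, 2888, 2710]);


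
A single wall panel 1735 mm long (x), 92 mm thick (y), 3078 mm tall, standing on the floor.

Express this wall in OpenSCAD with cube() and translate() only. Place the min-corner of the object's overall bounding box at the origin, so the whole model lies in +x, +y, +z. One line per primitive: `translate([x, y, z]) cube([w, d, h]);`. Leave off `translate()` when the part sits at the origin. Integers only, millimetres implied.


cube([1735, 92, 3078]);


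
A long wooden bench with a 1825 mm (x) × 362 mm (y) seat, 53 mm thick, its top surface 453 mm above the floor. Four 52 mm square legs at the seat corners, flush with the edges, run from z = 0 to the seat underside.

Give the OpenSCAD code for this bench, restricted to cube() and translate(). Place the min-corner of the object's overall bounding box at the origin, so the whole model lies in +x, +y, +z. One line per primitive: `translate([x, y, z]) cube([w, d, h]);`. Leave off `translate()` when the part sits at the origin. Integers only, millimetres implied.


translate([0, 0, 400]) cube([1825, 362, 53]);
cube([52, 52, 400]);
translate([0, 310, 0]) cube([52, 52, 400]);
translate([1773, 0, 0]) cube([52, 52, 400]);
translate([1773, 310, 0]) cube([52, 52, 400]);


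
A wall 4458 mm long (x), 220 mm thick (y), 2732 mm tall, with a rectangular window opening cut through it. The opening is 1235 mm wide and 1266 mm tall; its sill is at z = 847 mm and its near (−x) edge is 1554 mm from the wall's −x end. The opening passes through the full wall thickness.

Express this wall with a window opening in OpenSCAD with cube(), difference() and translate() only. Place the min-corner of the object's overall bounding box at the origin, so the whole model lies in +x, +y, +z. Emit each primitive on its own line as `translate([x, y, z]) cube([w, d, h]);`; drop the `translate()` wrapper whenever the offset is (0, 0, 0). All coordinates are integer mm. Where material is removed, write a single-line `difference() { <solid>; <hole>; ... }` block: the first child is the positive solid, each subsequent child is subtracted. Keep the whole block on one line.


difference() { cube([4458, 220, 2732]); translate([1554, 0, 847]) cube([1235, 220, 1266]); }


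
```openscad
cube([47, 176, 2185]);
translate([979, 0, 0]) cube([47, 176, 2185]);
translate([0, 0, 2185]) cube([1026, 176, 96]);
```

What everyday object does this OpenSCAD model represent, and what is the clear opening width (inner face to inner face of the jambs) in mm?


A door frame. The clear opening width is 932 mm.

Two 2185 mm tall posts with a header on top — a door frame. The left jamb is 47 mm wide at x = 0; the right jamb starts at x = 979. The clear opening is 979 − 47 = 932 mm.


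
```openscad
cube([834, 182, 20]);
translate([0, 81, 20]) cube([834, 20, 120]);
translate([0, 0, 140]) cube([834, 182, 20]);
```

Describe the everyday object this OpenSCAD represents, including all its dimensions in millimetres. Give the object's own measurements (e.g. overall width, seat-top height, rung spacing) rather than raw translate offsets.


An I-beam lying along x, 834 mm long. Overall section height 160 mm. Two flanges 182 mm wide (y) and 20 mm thick, one on the floor and one at the top; a web 20 mm thick runs between them, centred on the flange width.


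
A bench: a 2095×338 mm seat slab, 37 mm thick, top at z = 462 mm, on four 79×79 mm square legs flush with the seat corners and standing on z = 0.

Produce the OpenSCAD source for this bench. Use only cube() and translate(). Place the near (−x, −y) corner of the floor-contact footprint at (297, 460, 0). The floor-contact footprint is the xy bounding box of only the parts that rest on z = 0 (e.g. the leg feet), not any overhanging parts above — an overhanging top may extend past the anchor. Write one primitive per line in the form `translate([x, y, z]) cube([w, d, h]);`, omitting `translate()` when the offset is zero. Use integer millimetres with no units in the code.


translate([297, 460, 425]) cube([2095, 338, 37]);
translate([297, 460, 0]) cube([79, 79, 425]);
translate([297, 719, 0]) cube([79, 79, 425]);
translate([2313, 460, 0]) cube([79, 79, 425]);
translate([2313, 719, 0]) cube([79, 79, 425]);


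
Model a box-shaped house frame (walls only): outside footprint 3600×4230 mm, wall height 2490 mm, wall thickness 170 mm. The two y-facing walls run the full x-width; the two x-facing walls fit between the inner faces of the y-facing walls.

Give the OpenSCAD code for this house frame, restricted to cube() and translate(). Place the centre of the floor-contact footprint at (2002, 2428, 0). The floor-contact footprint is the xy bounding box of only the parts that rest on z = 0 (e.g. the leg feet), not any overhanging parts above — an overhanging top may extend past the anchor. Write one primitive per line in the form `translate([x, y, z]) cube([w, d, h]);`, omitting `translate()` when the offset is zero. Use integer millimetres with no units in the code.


translate([202, 313, 0]) cube([3600, 170, 2490]);
translate([202, 4373, 0]) cube([3600, 170, 2490]);
translate([202, 483, 0]) cube([170, 3890, 2490]);
translate([3632, 483, 0]) cube([170, 3890, 2490]);


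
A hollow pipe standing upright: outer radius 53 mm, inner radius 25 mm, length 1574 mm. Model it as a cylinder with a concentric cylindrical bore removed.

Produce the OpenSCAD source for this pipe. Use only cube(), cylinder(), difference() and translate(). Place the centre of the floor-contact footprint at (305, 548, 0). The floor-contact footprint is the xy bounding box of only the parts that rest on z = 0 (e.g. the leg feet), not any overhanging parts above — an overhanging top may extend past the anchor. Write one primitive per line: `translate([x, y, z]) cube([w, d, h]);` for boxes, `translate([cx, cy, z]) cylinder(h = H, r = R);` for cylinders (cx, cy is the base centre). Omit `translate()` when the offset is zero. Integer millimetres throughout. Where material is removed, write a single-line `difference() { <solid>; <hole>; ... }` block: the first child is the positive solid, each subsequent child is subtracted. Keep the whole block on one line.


difference() { translate([305, 548, 0]) cylinder(h = 1574, r = 53); translate([305, 548, 0]) cylinder(h = 1574, r = 25); }


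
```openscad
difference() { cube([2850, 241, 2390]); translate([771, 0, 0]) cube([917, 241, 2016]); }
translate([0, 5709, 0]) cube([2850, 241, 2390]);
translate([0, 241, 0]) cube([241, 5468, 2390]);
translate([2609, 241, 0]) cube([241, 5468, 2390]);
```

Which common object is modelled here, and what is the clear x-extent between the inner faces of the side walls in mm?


A single room. The interior width is 2368 mm.

Four walls enclosing a rectangle with a door in the front wall — a room. Outside width 2850 minus two 241 mm walls gives 2368 mm.


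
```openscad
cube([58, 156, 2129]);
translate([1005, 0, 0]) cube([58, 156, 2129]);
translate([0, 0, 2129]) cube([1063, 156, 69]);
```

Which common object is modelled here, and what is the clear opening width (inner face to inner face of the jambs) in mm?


A door frame. The clear opening width is 947 mm.

Two 2129 mm tall posts with a header on top — a door frame. The left jamb is 58 mm wide at x = 0; the right jamb starts at x = 1005. The clear opening is 1005 − 58 = 947 mm.


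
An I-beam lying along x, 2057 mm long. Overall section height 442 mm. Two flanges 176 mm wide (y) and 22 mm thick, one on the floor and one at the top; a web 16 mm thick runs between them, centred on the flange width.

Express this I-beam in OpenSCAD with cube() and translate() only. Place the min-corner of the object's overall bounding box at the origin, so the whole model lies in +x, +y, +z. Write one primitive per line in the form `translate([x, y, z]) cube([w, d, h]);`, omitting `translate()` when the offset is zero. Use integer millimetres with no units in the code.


cube([2057, 176, 22]);
translate([0, 80, 22]) cube([2057, 16, 398]);
translate([0, 0, 420]) cube([2057, 176, 22]);


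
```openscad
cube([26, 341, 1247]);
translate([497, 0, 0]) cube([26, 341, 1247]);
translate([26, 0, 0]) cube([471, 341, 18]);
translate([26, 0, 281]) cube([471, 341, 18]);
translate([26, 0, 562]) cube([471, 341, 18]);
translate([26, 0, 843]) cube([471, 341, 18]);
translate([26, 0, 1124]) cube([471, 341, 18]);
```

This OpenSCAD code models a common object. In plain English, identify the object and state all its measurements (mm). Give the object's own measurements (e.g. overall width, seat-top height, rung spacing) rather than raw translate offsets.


An open bookshelf. Two side panels, each 26 mm thick, 341 mm deep and 1247 mm tall, stand 523 mm apart (outside-to-outside). Between them sit 5 shelves, each 18 mm thick and 341 mm deep, spanning the full gap between the sides. The bottom shelf rests on the floor (its underside at z = 0) and the clear gap between one shelf's top and the next shelf's underside is 263 mm.


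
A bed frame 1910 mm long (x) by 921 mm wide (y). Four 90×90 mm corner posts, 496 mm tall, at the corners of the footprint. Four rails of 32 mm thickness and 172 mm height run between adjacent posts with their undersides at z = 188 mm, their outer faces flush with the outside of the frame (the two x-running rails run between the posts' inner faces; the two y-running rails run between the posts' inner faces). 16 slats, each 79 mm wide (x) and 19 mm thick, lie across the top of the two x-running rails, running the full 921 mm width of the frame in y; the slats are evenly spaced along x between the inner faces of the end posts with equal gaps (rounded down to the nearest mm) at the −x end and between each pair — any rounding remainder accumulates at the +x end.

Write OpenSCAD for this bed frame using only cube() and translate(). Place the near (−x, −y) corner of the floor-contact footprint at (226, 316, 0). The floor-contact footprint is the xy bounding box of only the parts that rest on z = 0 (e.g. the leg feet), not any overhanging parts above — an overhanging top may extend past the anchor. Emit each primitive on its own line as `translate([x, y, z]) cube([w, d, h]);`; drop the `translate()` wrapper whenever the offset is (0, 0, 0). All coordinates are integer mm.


translate([226, 316, 0]) cube([90, 90, 496]);
translate([226, 1147, 0]) cube([90, 90, 496]);
translate([2046, 316, 0]) cube([90, 90, 496]);
translate([2046, 1147, 0]) cube([90, 90, 496]);
translate([316, 316, 188]) cube([1730, 32, 172]);
translate([316, 1205, 188]) cube([1730, 32, 172]);
translate([226, 406, 188]) cube([32, 741, 172]);
translate([2104, 406, 188]) cube([32, 741, 172]);
translate([343, 316, 360]) cube([79, 921, 19]);
translate([449, 316, 360]) cube([79, 921, 19]);
translate([555, 316, 360]) cube([79, 921, 19]);
translate([661, 316, 360]) cube([79, 921, 19]);
translate([767, 316, 360]) cube([79, 921, 19]);
translate([873, 316, 360]) cube([79, 921, 19]);
translate([979, 316, 360]) cube([79, 921, 19]);
translate([1085, 316, 360]) cube([79, 921, 19]);
translate([1191, 316, 360]) cube([79, 921, 19]);
translate([1297, 316, 360]) cube([79, 921, 19]);
translate([1403, 316, 360]) cube([79, 921, 19]);
translate([1509, 316, 360]) cube([79, 921, 19]);
translate([1615, 316, 360]) cube([79, 921, 19]);
translate([1721, 316, 360]) cube([79, 921, 19]);
translate([1827, 316, 360]) cube([79, 921, 19]);
translate([1933, 316, 360]) cube([79, 921, 19]);


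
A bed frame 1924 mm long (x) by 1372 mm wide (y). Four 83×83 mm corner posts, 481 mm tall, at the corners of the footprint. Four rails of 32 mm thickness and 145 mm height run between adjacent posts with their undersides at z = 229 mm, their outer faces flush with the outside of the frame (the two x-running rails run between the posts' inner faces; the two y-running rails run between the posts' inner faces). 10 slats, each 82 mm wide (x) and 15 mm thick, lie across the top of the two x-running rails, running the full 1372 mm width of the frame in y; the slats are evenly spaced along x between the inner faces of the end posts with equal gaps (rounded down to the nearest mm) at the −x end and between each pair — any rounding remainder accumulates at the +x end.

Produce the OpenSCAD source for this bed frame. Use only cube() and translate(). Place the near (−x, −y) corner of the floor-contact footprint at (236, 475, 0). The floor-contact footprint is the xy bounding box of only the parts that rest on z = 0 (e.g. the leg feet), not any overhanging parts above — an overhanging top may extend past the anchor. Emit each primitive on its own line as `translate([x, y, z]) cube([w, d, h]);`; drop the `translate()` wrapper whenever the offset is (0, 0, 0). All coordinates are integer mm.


translate([236, 475, 0]) cube([83, 83, 481]);
translate([236, 1764, 0]) cube([83, 83, 481]);
translate([2077, 475, 0]) cube([83, 83, 481]);
translate([2077, 1764, 0]) cube([83, 83, 481]);
translate([319, 475, 229]) cube([1758, 32, 145]);
translate([319, 1815, 229]) cube([1758, 32, 145]);
translate([236, 558, 229]) cube([32, 1206, 145]);
translate([2128, 558, 229]) cube([32, 1206, 145]);
translate([404, 475, 374]) cube([82, 1372, 15]);
translate([571, 475, 374]) cube([82, 1372, 15]);
translate([738, 475, 374]) cube([82, 1372, 15]);
translate([905, 475, 374]) cube([82, 1372, 15]);
translate([1072, 475, 374]) cube([82, 1372, 15]);
translate([1239, 475, 374]) cube([82, 1372, 15]);
translate([1406, 475, 374]) cube([82, 1372, 15]);
translate([1573, 475, 374]) cube([82, 1372, 15]);
translate([1740, 475, 374]) cube([82, 1372, 15]);
translate([1907, 475, 374]) cube([82, 1372, 15]);


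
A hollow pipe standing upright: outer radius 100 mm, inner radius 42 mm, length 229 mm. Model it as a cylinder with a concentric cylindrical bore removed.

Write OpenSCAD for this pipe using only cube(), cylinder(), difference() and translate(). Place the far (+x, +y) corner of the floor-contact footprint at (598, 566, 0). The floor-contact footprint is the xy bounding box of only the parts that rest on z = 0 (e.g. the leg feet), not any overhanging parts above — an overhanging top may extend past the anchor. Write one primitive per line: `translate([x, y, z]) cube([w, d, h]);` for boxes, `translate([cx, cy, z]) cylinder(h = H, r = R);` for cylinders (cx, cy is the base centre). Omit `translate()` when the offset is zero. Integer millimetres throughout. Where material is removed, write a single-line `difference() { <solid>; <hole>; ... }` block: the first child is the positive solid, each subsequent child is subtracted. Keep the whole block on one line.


difference() { translate([498, 466, 0]) cylinder(h = 229, r = 100); translate([498, 466, 0]) cylinder(h = 229, r = 42); }


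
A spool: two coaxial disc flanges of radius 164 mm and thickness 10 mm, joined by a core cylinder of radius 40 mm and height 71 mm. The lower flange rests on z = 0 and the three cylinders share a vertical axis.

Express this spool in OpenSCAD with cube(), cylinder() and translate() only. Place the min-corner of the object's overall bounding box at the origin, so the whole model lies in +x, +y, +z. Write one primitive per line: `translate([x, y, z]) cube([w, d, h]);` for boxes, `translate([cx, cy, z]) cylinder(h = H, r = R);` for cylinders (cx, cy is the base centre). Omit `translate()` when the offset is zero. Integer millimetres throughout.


translate([164, 164, 0]) cylinder(h = 10, r = 164);
translate([164, 164, 10]) cylinder(h = 71, r = 40);
translate([164, 164, 81]) cylinder(h = 10, r = 164);


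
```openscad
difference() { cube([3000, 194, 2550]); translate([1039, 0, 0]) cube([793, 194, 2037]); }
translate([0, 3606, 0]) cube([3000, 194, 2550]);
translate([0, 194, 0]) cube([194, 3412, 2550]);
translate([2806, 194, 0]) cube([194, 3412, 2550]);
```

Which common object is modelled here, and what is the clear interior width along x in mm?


A single room. The interior width is 2612 mm.

Four walls enclosing a rectangle with a door in the front wall — a room. Outside width 3000 minus two 194 mm walls gives 2612 mm.


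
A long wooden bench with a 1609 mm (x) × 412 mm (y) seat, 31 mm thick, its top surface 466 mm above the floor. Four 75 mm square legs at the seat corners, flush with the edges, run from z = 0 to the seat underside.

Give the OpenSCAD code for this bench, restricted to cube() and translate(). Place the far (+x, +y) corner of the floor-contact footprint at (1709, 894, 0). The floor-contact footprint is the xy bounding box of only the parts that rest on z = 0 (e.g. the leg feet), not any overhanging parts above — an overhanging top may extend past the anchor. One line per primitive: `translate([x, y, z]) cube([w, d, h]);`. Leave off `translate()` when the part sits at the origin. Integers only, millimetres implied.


translate([100, 482, 435]) cube([1609, 412, 31]);
translate([100, 482, 0]) cube([75, 75, 435]);
translate([100, 819, 0]) cube([75, 75, 435]);
translate([1634, 482, 0]) cube([75, 75, 435]);
translate([1634, 819, 0]) cube([75, 75, 435]);


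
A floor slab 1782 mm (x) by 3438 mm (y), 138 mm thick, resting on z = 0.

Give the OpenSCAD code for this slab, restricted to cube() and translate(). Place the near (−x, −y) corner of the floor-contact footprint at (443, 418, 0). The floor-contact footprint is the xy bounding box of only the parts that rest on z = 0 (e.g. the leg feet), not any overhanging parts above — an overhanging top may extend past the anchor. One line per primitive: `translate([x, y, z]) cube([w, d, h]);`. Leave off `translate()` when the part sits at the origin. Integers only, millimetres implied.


translate([443, 418, 0]) cube([1782, 3438, 138]);


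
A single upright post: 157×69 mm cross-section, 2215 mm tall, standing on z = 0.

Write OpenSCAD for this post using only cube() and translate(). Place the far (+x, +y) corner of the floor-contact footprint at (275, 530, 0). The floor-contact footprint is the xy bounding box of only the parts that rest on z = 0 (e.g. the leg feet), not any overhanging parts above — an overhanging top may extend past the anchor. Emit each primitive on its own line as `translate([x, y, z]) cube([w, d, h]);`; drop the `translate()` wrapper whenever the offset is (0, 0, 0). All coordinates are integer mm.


translate([118, 461, 0]) cube([157, 69, 2215]);


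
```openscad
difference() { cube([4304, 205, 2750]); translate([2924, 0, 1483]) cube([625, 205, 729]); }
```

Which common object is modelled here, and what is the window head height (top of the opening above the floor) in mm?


A wall with a window opening. The window head height is 2212 mm.

A wall with a rectangular opening subtracted — a window. Sill at z = 1483, opening 729 mm tall, so the head is at 1483 + 729 = 2212 mm.


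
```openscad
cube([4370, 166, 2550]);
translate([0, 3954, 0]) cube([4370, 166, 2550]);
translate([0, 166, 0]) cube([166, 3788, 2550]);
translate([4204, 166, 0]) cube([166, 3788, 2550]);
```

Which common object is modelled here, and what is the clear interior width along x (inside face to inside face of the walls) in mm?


A house (or room) frame. The interior width is 4038 mm.

Four 2550 mm walls enclosing a rectangle with no floor or roof — a room or house frame. Outside width is 4370 mm and wall thickness is 166 mm, so the interior width is 4370 − 2 × 166 = 4038 mm.


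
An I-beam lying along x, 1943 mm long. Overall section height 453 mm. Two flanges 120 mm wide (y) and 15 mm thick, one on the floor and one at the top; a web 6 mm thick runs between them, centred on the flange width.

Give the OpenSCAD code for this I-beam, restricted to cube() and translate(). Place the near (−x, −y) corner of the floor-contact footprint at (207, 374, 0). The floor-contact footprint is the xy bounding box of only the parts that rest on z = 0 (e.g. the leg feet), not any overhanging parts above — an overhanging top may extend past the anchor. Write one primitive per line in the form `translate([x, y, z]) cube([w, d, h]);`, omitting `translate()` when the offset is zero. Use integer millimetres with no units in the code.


translate([207, 374, 0]) cube([1943, 120, 15]);
translate([207, 431, 15]) cube([1943, 6, 423]);
translate([207, 374, 438]) cube([1943, 120, 15]);


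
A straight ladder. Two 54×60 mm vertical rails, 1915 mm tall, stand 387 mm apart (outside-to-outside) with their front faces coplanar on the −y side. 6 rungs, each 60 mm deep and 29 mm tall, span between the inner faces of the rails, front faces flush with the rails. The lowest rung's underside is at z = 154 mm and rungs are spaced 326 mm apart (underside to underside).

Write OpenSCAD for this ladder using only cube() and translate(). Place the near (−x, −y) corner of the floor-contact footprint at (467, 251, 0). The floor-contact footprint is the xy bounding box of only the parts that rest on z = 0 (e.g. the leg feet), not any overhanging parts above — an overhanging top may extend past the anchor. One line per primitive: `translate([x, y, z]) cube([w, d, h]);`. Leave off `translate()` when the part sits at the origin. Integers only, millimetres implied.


// rung span = 387 - 2*54 = 279
// rung[k] z = 154 + k*326
translate([467, 251, 0]) cube([54, 60, 1915]);
translate([800, 251, 0]) cube([54, 60, 1915]);
translate([521, 251, 154]) cube([279, 60, 29]);
translate([521, 251, 480]) cube([279, 60, 29]);
translate([521, 251, 806]) cube([279, 60, 29]);
translate([521, 251, 1132]) cube([279, 60, 29]);
translate([521, 251, 1458]) cube([279, 60, 29]);
translate([521, 251, 1784]) cube([279, 60, 29]);


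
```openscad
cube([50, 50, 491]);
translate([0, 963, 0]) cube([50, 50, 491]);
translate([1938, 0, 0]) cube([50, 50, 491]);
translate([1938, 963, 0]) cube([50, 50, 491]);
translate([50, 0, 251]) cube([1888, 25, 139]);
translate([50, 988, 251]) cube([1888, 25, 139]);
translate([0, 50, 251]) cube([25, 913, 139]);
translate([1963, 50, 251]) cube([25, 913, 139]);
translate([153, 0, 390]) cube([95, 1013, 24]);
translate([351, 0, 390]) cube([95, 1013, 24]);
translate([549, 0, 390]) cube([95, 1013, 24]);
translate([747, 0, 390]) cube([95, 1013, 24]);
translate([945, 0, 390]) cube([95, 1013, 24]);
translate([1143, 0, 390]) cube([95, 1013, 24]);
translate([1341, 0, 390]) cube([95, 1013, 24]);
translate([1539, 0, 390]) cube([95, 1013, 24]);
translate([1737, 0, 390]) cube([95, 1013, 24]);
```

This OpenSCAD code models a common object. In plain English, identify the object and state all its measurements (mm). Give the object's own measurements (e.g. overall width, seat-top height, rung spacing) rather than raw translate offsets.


A bed frame 1988 mm long (x) by 1013 mm wide (y). Four 50×50 mm corner posts, 491 mm tall, at the corners of the footprint. Four rails of 25 mm thickness and 139 mm height run between adjacent posts with their undersides at z = 251 mm, their outer faces flush with the outside of the frame (the two x-running rails run between the posts' inner faces; the two y-running rails run between the posts' inner faces). 9 slats, each 95 mm wide (x) and 24 mm thick, lie across the top of the two x-running rails, running the full 1013 mm width of the frame in y; along x they sit between the end posts with a 103 mm gap after the −x posts and between neighbouring slats, leaving 106 mm before the +x posts.


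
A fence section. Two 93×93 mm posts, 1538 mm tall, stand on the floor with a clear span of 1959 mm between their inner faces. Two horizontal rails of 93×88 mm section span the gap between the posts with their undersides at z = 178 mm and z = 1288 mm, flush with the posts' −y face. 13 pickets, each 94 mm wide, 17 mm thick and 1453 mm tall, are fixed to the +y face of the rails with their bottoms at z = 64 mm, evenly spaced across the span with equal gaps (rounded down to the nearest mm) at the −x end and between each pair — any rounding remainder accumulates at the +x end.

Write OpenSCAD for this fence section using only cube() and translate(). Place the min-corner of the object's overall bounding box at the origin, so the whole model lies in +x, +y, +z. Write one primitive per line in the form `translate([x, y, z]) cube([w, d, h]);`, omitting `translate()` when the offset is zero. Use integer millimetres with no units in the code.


cube([93, 93, 1538]);
translate([2052, 0, 0]) cube([93, 93, 1538]);
translate([93, 0, 178]) cube([1959, 93, 88]);
translate([93, 0, 1288]) cube([1959, 93, 88]);
translate([145, 93, 64]) cube([94, 17, 1453]);
translate([291, 93, 64]) cube([94, 17, 1453]);
translate([437, 93, 64]) cube([94, 17, 1453]);
translate([583, 93, 64]) cube([94, 17, 1453]);
translate([729, 93, 64]) cube([94, 17, 1453]);
translate([875, 93, 64]) cube([94, 17, 1453]);
translate([1021, 93, 64]) cube([94, 17, 1453]);
translate([1167, 93, 64]) cube([94, 17, 1453]);
translate([1313, 93, 64]) cube([94, 17, 1453]);
translate([1459, 93, 64]) cube([94, 17, 1453]);
translate([1605, 93, 64]) cube([94, 17, 1453]);
translate([1751, 93, 64]) cube([94, 17, 1453]);
translate([1897, 93, 64]) cube([94, 17, 1453]);


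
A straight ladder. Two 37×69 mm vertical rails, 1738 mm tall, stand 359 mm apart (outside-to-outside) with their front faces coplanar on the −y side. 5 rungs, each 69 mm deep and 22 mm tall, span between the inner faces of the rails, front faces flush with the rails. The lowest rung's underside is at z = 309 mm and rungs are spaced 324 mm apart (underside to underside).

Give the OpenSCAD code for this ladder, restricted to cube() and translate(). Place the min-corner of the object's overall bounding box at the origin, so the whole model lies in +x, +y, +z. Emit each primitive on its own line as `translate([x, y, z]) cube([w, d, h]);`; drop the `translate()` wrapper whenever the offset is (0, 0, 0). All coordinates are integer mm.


cube([37, 69, 1738]);
translate([322, 0, 0]) cube([37, 69, 1738]);
translate([37, 0, 309]) cube([285, 69, 22]);
translate([37, 0, 633]) cube([285, 69, 22]);
translate([37, 0, 957]) cube([285, 69, 22]);
translate([37, 0, 1281]) cube([285, 69, 22]);
translate([37, 0, 1605]) cube([285, 69, 22]);


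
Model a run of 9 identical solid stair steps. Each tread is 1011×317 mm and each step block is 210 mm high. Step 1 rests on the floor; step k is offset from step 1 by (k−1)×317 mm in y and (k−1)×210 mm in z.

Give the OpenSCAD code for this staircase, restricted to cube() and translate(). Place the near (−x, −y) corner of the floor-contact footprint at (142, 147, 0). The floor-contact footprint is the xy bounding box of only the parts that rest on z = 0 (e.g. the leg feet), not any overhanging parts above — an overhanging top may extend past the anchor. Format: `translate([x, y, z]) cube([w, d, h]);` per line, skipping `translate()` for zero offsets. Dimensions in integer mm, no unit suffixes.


translate([142, 147, 0]) cube([1011, 317, 210]);
translate([142, 464, 210]) cube([1011, 317, 210]);
translate([142, 781, 420]) cube([1011, 317, 210]);
translate([142, 1098, 630]) cube([1011, 317, 210]);
translate([142, 1415, 840]) cube([1011, 317, 210]);
translate([142, 1732, 1050]) cube([1011, 317, 210]);
translate([142, 2049, 1260]) cube([1011, 317, 210]);
translate([142, 2366, 1470]) cube([1011, 317, 210]);
translate([142, 2683, 1680]) cube([1011, 317, 210]);


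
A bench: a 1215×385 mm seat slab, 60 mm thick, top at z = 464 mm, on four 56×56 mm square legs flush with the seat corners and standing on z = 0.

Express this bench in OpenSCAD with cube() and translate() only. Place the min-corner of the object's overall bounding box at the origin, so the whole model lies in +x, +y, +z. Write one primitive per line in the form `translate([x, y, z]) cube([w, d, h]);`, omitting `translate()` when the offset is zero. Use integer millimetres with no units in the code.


translate([0, 0, 404]) cube([1215, 385, 60]);
cube([56, 56, 404]);
translate([0, 329, 0]) cube([56, 56, 404]);
translate([1159, 0, 0]) cube([56, 56, 404]);
translate([1159, 329, 0]) cube([56, 56, 404]);


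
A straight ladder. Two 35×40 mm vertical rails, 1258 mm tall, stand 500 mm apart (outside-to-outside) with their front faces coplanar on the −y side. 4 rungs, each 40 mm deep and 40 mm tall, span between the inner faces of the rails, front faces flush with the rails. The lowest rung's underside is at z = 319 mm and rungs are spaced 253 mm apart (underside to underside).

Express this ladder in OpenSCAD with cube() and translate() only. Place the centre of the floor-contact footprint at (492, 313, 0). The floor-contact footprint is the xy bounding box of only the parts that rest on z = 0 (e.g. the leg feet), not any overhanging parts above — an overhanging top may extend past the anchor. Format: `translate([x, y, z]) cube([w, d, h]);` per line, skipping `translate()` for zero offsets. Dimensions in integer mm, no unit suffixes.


translate([242, 293, 0]) cube([35, 40, 1258]);
translate([707, 293, 0]) cube([35, 40, 1258]);
translate([277, 293, 319]) cube([430, 40, 40]);
translate([277, 293, 572]) cube([430, 40, 40]);
translate([277, 293, 825]) cube([430, 40, 40]);
translate([277, 293, 1078]) cube([430, 40, 40]);


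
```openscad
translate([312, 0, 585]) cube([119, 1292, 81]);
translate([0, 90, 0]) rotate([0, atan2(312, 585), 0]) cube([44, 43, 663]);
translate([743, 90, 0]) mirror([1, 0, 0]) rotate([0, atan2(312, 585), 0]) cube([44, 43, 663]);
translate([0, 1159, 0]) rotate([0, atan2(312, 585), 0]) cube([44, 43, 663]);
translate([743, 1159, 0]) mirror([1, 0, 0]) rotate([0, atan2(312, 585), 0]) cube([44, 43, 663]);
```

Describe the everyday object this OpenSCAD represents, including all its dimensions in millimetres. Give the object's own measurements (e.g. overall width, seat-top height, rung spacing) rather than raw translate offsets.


A sawhorse. A 119×1292×81 mm beam (x, y, z) sits on two A-frame leg pairs. Each pair is two raked legs of 44×43 mm section (43 mm along y) splaying symmetrically in x. Each leg rises 585 mm vertically over 312 mm of horizontal reach and is 663 mm long along its own axis. Every leg's outer bottom edge rests on the floor and its outer top edge meets a bottom edge of the beam — the left legs (tilting toward +x) meet the beam's −x bottom edge, the right legs (their mirror images, tilting toward −x) meet its +x bottom edge — so the leg tops tuck under the beam, the beam's underside is 585 mm above the floor, and the feet are 743 mm apart outside-to-outside with the beam centred between them. The two leg pairs are set in 90 mm from either end of the beam.


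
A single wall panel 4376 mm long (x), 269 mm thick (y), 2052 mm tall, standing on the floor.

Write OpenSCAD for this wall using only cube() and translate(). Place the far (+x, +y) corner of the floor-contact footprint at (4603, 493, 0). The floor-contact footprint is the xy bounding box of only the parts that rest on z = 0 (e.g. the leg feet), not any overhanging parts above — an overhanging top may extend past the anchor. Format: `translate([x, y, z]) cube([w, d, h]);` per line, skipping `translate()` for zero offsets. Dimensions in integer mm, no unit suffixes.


translate([227, 224, 0]) cube([4376, 269, 2052]);


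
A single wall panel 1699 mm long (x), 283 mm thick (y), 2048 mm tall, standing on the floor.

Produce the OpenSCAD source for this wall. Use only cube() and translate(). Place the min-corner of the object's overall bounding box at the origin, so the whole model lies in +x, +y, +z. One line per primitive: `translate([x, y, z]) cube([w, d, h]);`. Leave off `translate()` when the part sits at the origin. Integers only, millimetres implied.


cube([1699, 283, 2048]);


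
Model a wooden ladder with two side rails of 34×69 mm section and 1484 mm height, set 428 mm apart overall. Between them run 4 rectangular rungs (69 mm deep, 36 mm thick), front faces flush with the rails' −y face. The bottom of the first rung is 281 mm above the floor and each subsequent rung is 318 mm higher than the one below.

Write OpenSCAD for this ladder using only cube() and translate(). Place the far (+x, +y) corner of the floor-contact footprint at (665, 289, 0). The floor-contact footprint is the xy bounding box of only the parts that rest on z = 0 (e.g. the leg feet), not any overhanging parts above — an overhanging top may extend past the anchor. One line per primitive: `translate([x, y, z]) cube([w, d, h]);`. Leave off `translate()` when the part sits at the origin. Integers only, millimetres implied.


// rung span = 428 - 2*34 = 360
// rung[k] z = 281 + k*318
translate([237, 220, 0]) cube([34, 69, 1484]);
translate([631, 220, 0]) cube([34, 69, 1484]);
translate([271, 220, 281]) cube([360, 69, 36]);
translate([271, 220, 599]) cube([360, 69, 36]);
translate([271, 220, 917]) cube([360, 69, 36]);
translate([271, 220, 1235]) cube([360, 69, 36]);


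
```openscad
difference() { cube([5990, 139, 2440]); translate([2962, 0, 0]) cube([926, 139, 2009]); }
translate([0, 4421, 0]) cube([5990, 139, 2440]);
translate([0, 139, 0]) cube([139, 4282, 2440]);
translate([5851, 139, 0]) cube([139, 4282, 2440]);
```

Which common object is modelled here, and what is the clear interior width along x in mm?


A single room. The interior width is 5712 mm.

Four walls enclosing a rectangle with a door in the front wall — a room. Outside width 5990 minus two 139 mm walls gives 5712 mm.


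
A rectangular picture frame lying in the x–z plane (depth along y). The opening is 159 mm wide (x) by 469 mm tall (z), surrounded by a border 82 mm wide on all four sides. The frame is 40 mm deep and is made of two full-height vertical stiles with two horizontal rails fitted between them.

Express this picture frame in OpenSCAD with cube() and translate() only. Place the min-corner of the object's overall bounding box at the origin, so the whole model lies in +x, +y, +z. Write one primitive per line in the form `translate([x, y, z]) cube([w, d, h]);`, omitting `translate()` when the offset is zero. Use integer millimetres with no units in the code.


cube([82, 40, 633]);
translate([241, 0, 0]) cube([82, 40, 633]);
translate([82, 0, 0]) cube([159, 40, 82]);
translate([82, 0, 551]) cube([159, 40, 82]);


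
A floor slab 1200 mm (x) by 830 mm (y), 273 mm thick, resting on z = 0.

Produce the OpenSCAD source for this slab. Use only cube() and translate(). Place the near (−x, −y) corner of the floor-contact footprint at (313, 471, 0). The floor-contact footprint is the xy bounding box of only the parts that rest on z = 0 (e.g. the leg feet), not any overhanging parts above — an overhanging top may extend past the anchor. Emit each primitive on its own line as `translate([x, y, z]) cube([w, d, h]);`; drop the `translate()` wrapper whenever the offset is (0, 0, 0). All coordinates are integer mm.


translate([313, 471, 0]) cube([1200, 830, 273]);


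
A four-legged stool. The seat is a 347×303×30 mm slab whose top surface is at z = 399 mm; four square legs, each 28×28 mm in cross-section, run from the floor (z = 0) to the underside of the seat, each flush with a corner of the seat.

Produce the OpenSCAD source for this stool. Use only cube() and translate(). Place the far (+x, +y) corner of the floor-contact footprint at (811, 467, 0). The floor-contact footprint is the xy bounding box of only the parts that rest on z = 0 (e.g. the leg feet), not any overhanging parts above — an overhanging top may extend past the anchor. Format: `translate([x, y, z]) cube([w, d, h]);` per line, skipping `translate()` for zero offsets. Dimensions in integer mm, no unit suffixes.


translate([464, 164, 369]) cube([347, 303, 30]);
translate([464, 164, 0]) cube([28, 28, 369]);
translate([783, 164, 0]) cube([28, 28, 369]);
translate([464, 439, 0]) cube([28, 28, 369]);
translate([783, 439, 0]) cube([28, 28, 369]);


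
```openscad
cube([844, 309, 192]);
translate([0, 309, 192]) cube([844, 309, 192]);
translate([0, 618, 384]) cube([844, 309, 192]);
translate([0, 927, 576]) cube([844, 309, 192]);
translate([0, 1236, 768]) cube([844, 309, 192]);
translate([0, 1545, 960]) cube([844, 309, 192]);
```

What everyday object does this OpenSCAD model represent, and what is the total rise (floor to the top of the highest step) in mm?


A staircase. The total rise is 1152 mm.

6 identical blocks, each offset up and back from the previous — a staircase. Each step is 192 mm tall and there are 6 of them, so the total rise is 6 × 192 = 1152 mm.
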